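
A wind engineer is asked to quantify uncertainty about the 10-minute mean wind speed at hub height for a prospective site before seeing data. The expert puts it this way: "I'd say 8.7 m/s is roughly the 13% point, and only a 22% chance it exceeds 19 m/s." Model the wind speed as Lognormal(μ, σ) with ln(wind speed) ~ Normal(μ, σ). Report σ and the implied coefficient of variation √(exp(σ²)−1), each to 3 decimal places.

If T ~ Lognormal(μ,σ) then ln T ~ Normal(μ,σ), so the p-quantile of ln T is μ + z_p·σ.
ln(8.7) = 2.163 and ln(19) = 2.944; z_{0.13} = -1.126, z_{0.78} = 0.7722.
σ = (2.944 − 2.163)/(0.7722 − (-1.126)) = 0.411.
μ = 2.163 − (-1.126)·0.411 = 2.627.
CV = √(exp(σ²)−1) = √(exp(0.1693)−1) = 0.429.

σ ≈ 0.411, CV ≈ 0.429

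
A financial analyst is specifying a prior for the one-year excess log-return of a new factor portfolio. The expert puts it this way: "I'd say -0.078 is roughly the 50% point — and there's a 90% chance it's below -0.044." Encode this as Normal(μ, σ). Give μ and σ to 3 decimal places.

For Normal(μ,σ), the p-quantile is μ + z_p·σ. Here z_{0.5} = 0, z_{0.9} = 1.282.
So -0.078 = μ + 0σ and -0.044 = μ + 1.282σ.
Subtracting: σ = (-0.044 − -0.078)/(1.282 − (0)) = 0.027.
Then μ = -0.078 − (0)·0.027 = -0.078.

μ = -0.078, σ = 0.027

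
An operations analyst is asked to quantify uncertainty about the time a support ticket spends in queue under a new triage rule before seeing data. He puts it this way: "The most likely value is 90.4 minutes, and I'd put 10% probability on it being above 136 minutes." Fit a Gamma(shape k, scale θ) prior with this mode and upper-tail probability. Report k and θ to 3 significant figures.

Gamma(k,θ) with k>1 has mode (k−1)θ, so θ = 90.4/(k−1).
Need P(X < 136) = 0.9 with θ tied to k this way. Start at k = 2, θ = 90.4: P(X<136) ≈ 0.444.
Too low — raise k to concentrate. Iterating converges to k ≈ 12.2.
Then θ = 90.4/(12.2−1) ≈ 8.1.

k ≈ 12.2, θ ≈ 8.1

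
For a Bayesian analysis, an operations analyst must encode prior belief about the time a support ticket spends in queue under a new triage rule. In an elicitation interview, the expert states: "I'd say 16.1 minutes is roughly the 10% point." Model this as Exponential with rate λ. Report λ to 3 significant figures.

P(T < 16.1) = 1 − e^(−λ·16.1) = 0.1, so λ = −ln(1−0.1)/16.1 = −ln(0.9)/16.1 = 0.00654.

λ ≈ 0.00654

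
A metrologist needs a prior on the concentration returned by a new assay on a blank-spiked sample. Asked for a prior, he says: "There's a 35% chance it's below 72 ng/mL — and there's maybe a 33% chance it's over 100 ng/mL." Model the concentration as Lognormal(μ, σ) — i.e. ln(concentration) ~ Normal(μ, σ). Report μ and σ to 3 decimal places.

μ ≈ 4.430, σ ≈ 0.398

If T ~ Lognormal(μ,σ) then ln T ~ Normal(μ,σ), so the p-quantile of ln T is μ + z_p·σ.
ln(72) = 4.277 and ln(100) = 4.605; z_{0.35} = -0.3853, z_{0.67} = 0.4399.
σ = (4.605 − 4.277)/(0.4399 − (-0.3853)) = 0.398.
μ = 4.277 − (-0.3853)·0.398 = 4.430.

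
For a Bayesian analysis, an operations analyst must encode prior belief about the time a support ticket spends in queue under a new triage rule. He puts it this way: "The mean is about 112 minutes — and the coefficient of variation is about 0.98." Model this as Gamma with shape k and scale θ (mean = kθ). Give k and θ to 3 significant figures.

k ≈ 1.04, θ ≈ 108

For Gamma(k, scale θ): mean = kθ, variance = kθ², so CV = 1/√k.
CV = 0.98, hence k = 1/CV² = 1.04.
Then θ = mean/k = 112/1.04 = 108.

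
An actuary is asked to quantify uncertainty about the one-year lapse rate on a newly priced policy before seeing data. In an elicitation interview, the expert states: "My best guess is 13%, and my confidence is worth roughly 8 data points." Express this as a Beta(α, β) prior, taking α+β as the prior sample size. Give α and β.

α = 1.04, β = 6.96

Under the effective-sample-size interpretation, Beta(α, β) has prior mean α/(α+β) and prior sample size α+β.
So α+β = 8 and α/(α+β) = 0.13, giving α = 0.13·8 = 1.04 and β = 8 − 1.04 = 6.96.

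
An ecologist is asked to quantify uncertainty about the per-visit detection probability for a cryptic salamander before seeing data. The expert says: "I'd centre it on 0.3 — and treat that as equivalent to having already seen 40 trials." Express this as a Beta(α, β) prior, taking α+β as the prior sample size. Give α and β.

α = 12, β = 28

Under the effective-sample-size interpretation, Beta(α, β) has prior mean α/(α+β) and prior sample size α+β.
So α+β = 40 and α/(α+β) = 0.3, giving α = 0.3·40 = 12 and β = 40 − 12 = 28.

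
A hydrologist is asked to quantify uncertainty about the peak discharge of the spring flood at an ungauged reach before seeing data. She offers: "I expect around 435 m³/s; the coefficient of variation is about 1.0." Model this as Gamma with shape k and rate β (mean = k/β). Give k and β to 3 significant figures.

k ≈ 1, β ≈ 0.0023

For Gamma(k, rate β): mean = k/β, variance = k/β², so CV = 1/√k.
CV = 1.0, hence k = 1/CV² = 1.
Then β = k/mean = 1/435 = 0.0023.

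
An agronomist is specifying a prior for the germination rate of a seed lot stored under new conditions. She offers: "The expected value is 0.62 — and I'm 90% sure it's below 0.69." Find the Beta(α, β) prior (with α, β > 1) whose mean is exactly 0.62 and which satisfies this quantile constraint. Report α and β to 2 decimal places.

With mean 0.62 fixed, write α = 0.62s, β = 0.38s where s = α+β.
Need P(θ < 0.69) = 0.9 under Beta(0.62s, 0.38s). Normal approximation: (q−m)/√(m(1−m)/s) ≈ z_{0.9} = 1.28, so s ≈ 0.62·0.38·(1.28)²/(0.69−0.62)² = 79.0.
At s = 79.0: P(θ<0.69) ≈ 0.903. Adjusting to match 0.9 gives s ≈ 77.06.
So α = 0.62·77.06 ≈ 47.78, β = 0.38·77.06 ≈ 29.28.

α ≈ 47.78, β ≈ 29.28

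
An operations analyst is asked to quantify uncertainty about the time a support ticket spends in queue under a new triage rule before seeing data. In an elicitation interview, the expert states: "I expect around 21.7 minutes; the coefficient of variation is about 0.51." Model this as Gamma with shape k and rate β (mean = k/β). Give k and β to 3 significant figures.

For Gamma(k, rate β): mean = k/β, variance = k/β², so CV = 1/√k.
CV = 0.51, hence k = 1/CV² = 3.84.
Then β = k/mean = 3.84/21.7 = 0.177.

k ≈ 3.84, β ≈ 0.177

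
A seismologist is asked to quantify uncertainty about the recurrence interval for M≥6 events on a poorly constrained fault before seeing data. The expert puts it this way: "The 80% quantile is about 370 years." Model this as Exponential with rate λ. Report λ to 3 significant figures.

P(T < 370.0) = 1 − e^(−λ·370.0) = 0.8, so λ = −ln(1−0.8)/370.0 = −ln(0.2)/370.0 = 0.00435.

λ ≈ 0.00435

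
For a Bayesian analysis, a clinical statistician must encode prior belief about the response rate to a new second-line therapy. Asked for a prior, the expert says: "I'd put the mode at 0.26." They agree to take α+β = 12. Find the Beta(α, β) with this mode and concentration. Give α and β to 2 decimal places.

α = 3.60, β = 8.40

For α,β > 1 the Beta mode is (α−1)/(α+β−2). With α+β = 12, the mode is (α−1)/10.
Set (α−1)/10 = 0.26 → α = 1 + 0.26·10 = 3.60.
β = 12 − α = 8.40.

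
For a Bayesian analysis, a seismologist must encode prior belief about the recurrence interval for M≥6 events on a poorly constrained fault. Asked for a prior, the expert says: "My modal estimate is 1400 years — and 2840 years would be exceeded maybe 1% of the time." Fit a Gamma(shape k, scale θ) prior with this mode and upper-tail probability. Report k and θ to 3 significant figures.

k ≈ 10.8, θ ≈ 143

Gamma(k,θ) with k>1 has mode (k−1)θ, so θ = 1400/(k−1).
Need P(X < 2840) = 0.99 with θ tied to k this way. Start at k = 2, θ = 1400: P(X<2840) ≈ 0.602.
Too low — raise k to concentrate. Iterating converges to k ≈ 10.8.
Then θ = 1400/(10.8−1) ≈ 143.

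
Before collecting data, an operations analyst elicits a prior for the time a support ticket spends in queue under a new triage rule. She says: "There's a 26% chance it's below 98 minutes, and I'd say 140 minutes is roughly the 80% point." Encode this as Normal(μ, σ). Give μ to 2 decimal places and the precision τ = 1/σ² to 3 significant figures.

The p-quantile of Normal(μ,σ) is μ + z_p·σ, with z_{0.26} = -0.6433 and z_{0.8} = 0.8416.
Eliminate σ: μ = (z₂·x₁ − z₁·x₂)/(z₂ − z₁) = (0.8416·98 − (-0.6433)·140)/1.485 = 116.20.
Then σ = (x₂ − x₁)/(z₂ − z₁) = (140 − 98)/1.485 = 28.28.
Precision τ = 1/σ² = 1/28.28² = 0.00125.

μ = 116.20, τ = 0.00125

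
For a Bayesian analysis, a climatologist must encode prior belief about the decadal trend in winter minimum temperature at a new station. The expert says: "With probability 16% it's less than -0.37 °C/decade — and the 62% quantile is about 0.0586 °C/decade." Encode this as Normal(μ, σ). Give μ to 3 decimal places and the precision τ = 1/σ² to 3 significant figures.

For Normal(μ,σ), the p-quantile is μ + z_p·σ. Here z_{0.16} = -0.9945, z_{0.62} = 0.3055.
So -0.37 = μ − 0.9945σ and 0.0586 = μ + 0.3055σ.
Subtracting: σ = (0.0586 − -0.37)/(0.3055 − (-0.9945)) = 0.330.
Then μ = -0.37 − (-0.9945)·0.330 = -0.042.
Precision τ = 1/σ² = 1/0.3297² = 9.2.

μ = -0.042, τ = 9.2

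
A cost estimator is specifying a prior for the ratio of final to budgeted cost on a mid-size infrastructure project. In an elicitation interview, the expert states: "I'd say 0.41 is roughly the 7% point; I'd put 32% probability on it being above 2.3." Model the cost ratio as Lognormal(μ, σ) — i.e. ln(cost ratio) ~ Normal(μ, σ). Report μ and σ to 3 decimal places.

If T ~ Lognormal(μ,σ) then ln T ~ Normal(μ,σ), so the p-quantile of ln T is μ + z_p·σ.
ln(0.41) = -0.8916 and ln(2.3) = 0.8329; z_{0.07} = -1.476, z_{0.68} = 0.4677.
σ = (0.8329 − -0.8916)/(0.4677 − (-1.476)) = 0.887.
μ = -0.8916 − (-1.476)·0.887 = 0.418.

μ ≈ 0.418, σ ≈ 0.887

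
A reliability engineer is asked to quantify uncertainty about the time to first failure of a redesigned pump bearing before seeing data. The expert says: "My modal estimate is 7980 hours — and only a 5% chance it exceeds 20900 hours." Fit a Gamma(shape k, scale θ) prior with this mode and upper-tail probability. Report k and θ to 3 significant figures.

Gamma(k,θ) with k>1 has mode (k−1)θ, so θ = 7980/(k−1).
Need P(X < 20900) = 0.95 with θ tied to k this way. Start at k = 2, θ = 7980: P(X<20900) ≈ 0.736.
Too low — raise k to concentrate. Iterating converges to k ≈ 3.91.
Then θ = 7980/(3.91−1) ≈ 2740.

k ≈ 3.91, θ ≈ 2740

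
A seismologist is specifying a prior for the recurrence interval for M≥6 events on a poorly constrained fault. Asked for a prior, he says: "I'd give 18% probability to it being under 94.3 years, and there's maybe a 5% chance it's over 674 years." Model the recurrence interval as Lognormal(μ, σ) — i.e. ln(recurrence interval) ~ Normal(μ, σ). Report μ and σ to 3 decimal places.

μ ≈ 5.250, σ ≈ 0.768

If T ~ Lognormal(μ,σ) then ln T ~ Normal(μ,σ), so the p-quantile of ln T is μ + z_p·σ.
ln(94.3) = 4.546 and ln(674) = 6.513; z_{0.18} = -0.9154, z_{0.95} = 1.645.
σ = (6.513 − 4.546)/(1.645 − (-0.9154)) = 0.768.
μ = 4.546 − (-0.9154)·0.768 = 5.250.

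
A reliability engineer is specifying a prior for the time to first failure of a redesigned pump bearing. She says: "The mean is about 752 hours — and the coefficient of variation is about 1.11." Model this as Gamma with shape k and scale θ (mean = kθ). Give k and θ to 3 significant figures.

For Gamma(k, scale θ): mean = kθ, variance = kθ², so CV = 1/√k.
CV = 1.11, hence k = 1/CV² = 0.812.
Then θ = mean/k = 752/0.812 = 927.

k ≈ 0.812, θ ≈ 927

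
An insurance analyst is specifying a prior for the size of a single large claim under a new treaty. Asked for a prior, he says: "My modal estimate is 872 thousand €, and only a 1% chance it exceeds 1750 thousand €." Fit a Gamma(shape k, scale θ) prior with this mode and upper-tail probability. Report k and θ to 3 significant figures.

k ≈ 11.1, θ ≈ 86.2

Gamma(k,θ) with k>1 has mode (k−1)θ, so θ = 872/(k−1).
Need P(X < 1750) = 0.99 with θ tied to k this way. Start at k = 2, θ = 872: P(X<1750) ≈ 0.596.
Too low — raise k to concentrate. Iterating converges to k ≈ 11.1.
Then θ = 872/(11.1−1) ≈ 86.2.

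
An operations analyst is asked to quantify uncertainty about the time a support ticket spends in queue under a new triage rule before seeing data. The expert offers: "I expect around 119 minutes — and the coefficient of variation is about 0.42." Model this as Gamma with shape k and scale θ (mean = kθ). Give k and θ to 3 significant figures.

For Gamma(k, scale θ): mean = kθ, variance = kθ², so CV = 1/√k.
CV = 0.42, hence k = 1/CV² = 5.67.
Then θ = mean/k = 119/5.67 = 21.

k ≈ 5.67, θ ≈ 21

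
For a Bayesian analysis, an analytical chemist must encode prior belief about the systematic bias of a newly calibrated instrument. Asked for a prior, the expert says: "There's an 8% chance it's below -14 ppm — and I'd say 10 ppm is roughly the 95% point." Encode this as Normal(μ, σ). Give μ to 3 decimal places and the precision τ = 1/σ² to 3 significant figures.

μ = -2.943, τ = 0.0161

The p-quantile of Normal(μ,σ) is μ + z_p·σ, with z_{0.08} = -1.405 and z_{0.95} = 1.645.
Eliminate σ: μ = (z₂·x₁ − z₁·x₂)/(z₂ − z₁) = (1.645·-14 − (-1.405)·10)/3.05 = -2.943.
Then σ = (x₂ − x₁)/(z₂ − z₁) = (10 − -14)/3.05 = 7.869.
Precision τ = 1/σ² = 1/7.869² = 0.0161.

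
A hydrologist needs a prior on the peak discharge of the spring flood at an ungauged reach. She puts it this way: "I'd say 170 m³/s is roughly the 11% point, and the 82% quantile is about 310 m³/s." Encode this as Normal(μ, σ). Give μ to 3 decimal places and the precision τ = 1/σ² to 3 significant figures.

μ = 250.169, τ = 0.000234

For Normal(μ,σ), the p-quantile is μ + z_p·σ. Here z_{0.11} = -1.227, z_{0.82} = 0.9154.
So 170 = μ − 1.227σ and 310 = μ + 0.9154σ.
Subtracting: σ = (310 − 170)/(0.9154 − (-1.227)) = 65.363.
Then μ = 170 − (-1.227)·65.363 = 250.169.
Precision τ = 1/σ² = 1/65.36² = 0.000234.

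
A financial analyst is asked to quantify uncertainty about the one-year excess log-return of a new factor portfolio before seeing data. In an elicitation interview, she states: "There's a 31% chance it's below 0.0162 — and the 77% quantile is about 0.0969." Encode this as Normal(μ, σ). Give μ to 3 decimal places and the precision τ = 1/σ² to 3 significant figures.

For Normal(μ,σ), the p-quantile is μ + z_p·σ. Here z_{0.31} = -0.4959, z_{0.77} = 0.7388.
So 0.0162 = μ − 0.4959σ and 0.0969 = μ + 0.7388σ.
Subtracting: σ = (0.0969 − 0.0162)/(0.7388 − (-0.4959)) = 0.065.
Then μ = 0.0162 − (-0.4959)·0.065 = 0.049.
Precision τ = 1/σ² = 1/0.06536² = 234.

μ = 0.049, τ = 234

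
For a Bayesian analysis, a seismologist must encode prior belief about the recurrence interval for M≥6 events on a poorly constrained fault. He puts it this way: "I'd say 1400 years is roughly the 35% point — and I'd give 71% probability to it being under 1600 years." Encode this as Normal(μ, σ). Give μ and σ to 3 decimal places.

The p-quantile of Normal(μ,σ) is μ + z_p·σ, with z_{0.35} = -0.3853 and z_{0.71} = 0.5534.
Eliminate σ: μ = (z₂·x₁ − z₁·x₂)/(z₂ − z₁) = (0.5534·1400 − (-0.3853)·1600)/0.9387 = 1482.096.
Then σ = (x₂ − x₁)/(z₂ − z₁) = (1600 − 1400)/0.9387 = 213.059.

μ = 1482.096, σ = 213.059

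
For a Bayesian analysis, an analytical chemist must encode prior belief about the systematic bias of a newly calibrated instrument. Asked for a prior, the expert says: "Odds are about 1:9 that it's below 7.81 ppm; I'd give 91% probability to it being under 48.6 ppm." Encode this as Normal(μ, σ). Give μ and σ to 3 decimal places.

For Normal(μ,σ), the p-quantile is μ + z_p·σ. Here z_{0.1} = -1.282, z_{0.91} = 1.341.
So 7.81 = μ − 1.282σ and 48.6 = μ + 1.341σ.
Subtracting: σ = (48.6 − 7.81)/(1.341 − (-1.282)) = 15.555.
Then μ = 7.81 − (-1.282)·15.555 = 27.745.

μ = 27.745, σ = 15.555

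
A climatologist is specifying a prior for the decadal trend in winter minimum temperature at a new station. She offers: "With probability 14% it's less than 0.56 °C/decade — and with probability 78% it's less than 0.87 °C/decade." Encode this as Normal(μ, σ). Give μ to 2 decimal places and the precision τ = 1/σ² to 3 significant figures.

The p-quantile of Normal(μ,σ) is μ + z_p·σ, with z_{0.14} = -1.08 and z_{0.78} = 0.7722.
Eliminate σ: μ = (z₂·x₁ − z₁·x₂)/(z₂ − z₁) = (0.7722·0.56 − (-1.08)·0.87)/1.853 = 0.74.
Then σ = (x₂ − x₁)/(z₂ − z₁) = (0.87 − 0.56)/1.853 = 0.17.
Precision τ = 1/σ² = 1/0.1673² = 35.7.

μ = 0.74, τ = 35.7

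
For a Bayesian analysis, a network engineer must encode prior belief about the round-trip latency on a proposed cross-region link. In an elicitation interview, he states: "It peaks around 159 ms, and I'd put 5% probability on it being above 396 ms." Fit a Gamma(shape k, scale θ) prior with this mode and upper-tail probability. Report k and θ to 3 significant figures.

Gamma(k,θ) with k>1 has mode (k−1)θ, so θ = 159/(k−1).
Need P(X < 396) = 0.95 with θ tied to k this way. Start at k = 2, θ = 159: P(X<396) ≈ 0.711.
Too low — raise k to concentrate. Iterating converges to k ≈ 4.26.
Then θ = 159/(4.26−1) ≈ 48.7.

k ≈ 4.26, θ ≈ 48.7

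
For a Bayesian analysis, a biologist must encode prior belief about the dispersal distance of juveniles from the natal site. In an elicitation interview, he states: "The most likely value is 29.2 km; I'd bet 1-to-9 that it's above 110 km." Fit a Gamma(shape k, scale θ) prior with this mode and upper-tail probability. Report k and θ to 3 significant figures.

Gamma(k,θ) with k>1 has mode (k−1)θ, so θ = 29.2/(k−1).
Need P(X < 110) = 0.9 with θ tied to k this way. Start at k = 2, θ = 29.2: P(X<110) ≈ 0.890.
Too low — raise k to concentrate. Iterating converges to k ≈ 2.05.
Then θ = 29.2/(2.05−1) ≈ 27.7.

k ≈ 2.05, θ ≈ 27.7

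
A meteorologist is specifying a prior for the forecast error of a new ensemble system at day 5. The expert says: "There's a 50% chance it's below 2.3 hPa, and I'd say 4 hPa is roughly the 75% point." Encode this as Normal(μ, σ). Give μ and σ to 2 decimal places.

For Normal(μ,σ), the p-quantile is μ + z_p·σ. Here z_{0.5} = 0, z_{0.75} = 0.6745.
So 2.3 = μ + 0σ and 4 = μ + 0.6745σ.
Subtracting: σ = (4 − 2.3)/(0.6745 − (0)) = 2.52.
Then μ = 2.3 − (0)·2.52 = 2.30.

μ = 2.30, σ = 2.52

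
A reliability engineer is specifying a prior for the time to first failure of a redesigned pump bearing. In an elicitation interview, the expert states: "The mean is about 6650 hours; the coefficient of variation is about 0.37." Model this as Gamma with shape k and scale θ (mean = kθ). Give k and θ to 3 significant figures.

For Gamma(k, scale θ): mean = kθ, variance = kθ², so CV = 1/√k.
CV = 0.37, hence k = 1/CV² = 7.3.
Then θ = mean/k = 6650/7.3 = 910.

k ≈ 7.3, θ ≈ 910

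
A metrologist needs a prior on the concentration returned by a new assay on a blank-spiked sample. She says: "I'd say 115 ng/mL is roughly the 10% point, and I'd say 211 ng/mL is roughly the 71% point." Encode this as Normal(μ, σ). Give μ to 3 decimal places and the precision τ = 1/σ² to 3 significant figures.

For Normal(μ,σ), the p-quantile is μ + z_p·σ. Here z_{0.1} = -1.282, z_{0.71} = 0.5534.
So 115 = μ − 1.282σ and 211 = μ + 0.5534σ.
Subtracting: σ = (211 − 115)/(0.5534 − (-1.282)) = 52.318.
Then μ = 115 − (-1.282)·52.318 = 182.048.
Precision τ = 1/σ² = 1/52.32² = 0.000365.

μ = 182.048, τ = 0.000365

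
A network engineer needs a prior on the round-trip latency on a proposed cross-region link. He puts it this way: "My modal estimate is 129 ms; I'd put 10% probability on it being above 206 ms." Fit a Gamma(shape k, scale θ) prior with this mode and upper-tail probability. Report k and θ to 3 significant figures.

Gamma(k,θ) with k>1 has mode (k−1)θ, so θ = 129/(k−1).
Need P(X < 206) = 0.9 with θ tied to k this way. Start at k = 2, θ = 129: P(X<206) ≈ 0.474.
Too low — raise k to concentrate. Iterating converges to k ≈ 9.57.
Then θ = 129/(9.57−1) ≈ 15.

k ≈ 9.57, θ ≈ 15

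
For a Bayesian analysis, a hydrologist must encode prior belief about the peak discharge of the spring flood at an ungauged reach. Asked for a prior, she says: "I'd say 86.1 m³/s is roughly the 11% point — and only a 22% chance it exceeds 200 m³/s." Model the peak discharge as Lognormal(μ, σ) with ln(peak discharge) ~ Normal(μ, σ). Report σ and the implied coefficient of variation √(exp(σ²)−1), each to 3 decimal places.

If T ~ Lognormal(μ,σ) then ln T ~ Normal(μ,σ), so the p-quantile of ln T is μ + z_p·σ.
ln(86.1) = 4.456 and ln(200) = 5.298; z_{0.11} = -1.227, z_{0.78} = 0.7722.
σ = (5.298 − 4.456)/(0.7722 − (-1.227)) = 0.422.
μ = 4.456 − (-1.227)·0.422 = 4.973.
CV = √(exp(σ²)−1) = √(exp(0.1778)−1) = 0.441.

σ ≈ 0.422, CV ≈ 0.441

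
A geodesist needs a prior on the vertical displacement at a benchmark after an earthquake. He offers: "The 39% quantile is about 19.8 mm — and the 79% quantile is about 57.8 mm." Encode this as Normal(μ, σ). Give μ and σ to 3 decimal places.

μ = 29.576, σ = 34.999

For Normal(μ,σ), the p-quantile is μ + z_p·σ. Here z_{0.39} = -0.2793, z_{0.79} = 0.8064.
So 19.8 = μ − 0.2793σ and 57.8 = μ + 0.8064σ.
Subtracting: σ = (57.8 − 19.8)/(0.8064 − (-0.2793)) = 34.999.
Then μ = 19.8 − (-0.2793)·34.999 = 29.576.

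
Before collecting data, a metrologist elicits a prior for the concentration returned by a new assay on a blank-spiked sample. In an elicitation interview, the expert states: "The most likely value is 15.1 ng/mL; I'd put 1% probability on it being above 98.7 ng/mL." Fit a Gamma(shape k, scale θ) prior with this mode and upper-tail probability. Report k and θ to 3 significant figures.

Gamma(k,θ) with k>1 has mode (k−1)θ, so θ = 15.1/(k−1).
Need P(X < 98.7) = 0.99 with θ tied to k this way. Start at k = 2, θ = 15.1: P(X<98.7) ≈ 0.989.
Too low — raise k to concentrate. Iterating converges to k ≈ 2.02.
Then θ = 15.1/(2.02−1) ≈ 14.8.

k ≈ 2.02, θ ≈ 14.8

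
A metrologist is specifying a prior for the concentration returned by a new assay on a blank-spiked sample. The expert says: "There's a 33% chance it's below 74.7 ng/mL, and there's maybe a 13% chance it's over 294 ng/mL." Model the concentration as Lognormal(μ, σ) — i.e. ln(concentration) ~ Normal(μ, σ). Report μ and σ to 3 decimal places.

If T ~ Lognormal(μ,σ) then ln T ~ Normal(μ,σ), so the p-quantile of ln T is μ + z_p·σ.
ln(74.7) = 4.313 and ln(294) = 5.684; z_{0.33} = -0.4399, z_{0.87} = 1.126.
σ = (5.684 − 4.313)/(1.126 − (-0.4399)) = 0.875.
μ = 4.313 − (-0.4399)·0.875 = 4.698.

μ ≈ 4.698, σ ≈ 0.875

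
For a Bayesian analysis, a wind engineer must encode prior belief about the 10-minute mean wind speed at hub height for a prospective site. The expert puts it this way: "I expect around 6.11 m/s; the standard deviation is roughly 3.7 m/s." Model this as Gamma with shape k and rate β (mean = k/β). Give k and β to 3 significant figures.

k ≈ 2.73, β ≈ 0.446

For Gamma(k, rate β): mean = k/β, variance = k/β², so CV = 1/√k.
CV = SD/mean = 3.7/6.11 = 0.6056, hence k = 1/CV² = 2.73.
Then β = k/mean = 2.73/6.11 = 0.446.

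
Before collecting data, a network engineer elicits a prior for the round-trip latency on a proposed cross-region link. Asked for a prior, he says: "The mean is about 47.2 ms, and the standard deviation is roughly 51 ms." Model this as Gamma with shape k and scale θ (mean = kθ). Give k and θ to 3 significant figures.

k ≈ 0.857, θ ≈ 55.1

For Gamma(k, scale θ): mean = kθ, variance = kθ², so CV = 1/√k.
CV = SD/mean = 51/47.2 = 1.081, hence k = 1/CV² = 0.857.
Then θ = mean/k = 47.2/0.857 = 55.1.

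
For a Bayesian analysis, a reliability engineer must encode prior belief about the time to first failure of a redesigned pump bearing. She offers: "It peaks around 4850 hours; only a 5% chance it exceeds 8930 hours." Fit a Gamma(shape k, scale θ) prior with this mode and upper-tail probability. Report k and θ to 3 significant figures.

Gamma(k,θ) with k>1 has mode (k−1)θ, so θ = 4850/(k−1).
Need P(X < 8930) = 0.95 with θ tied to k this way. Start at k = 2, θ = 4850: P(X<8930) ≈ 0.549.
Too low — raise k to concentrate. Iterating converges to k ≈ 8.47.
Then θ = 4850/(8.47−1) ≈ 649.

k ≈ 8.47, θ ≈ 649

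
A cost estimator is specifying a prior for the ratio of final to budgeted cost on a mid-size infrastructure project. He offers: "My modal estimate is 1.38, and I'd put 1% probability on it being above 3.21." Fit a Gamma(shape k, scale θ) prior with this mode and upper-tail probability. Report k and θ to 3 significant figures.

Gamma(k,θ) with k>1 has mode (k−1)θ, so θ = 1.38/(k−1).
Need P(X < 3.21) = 0.99 with θ tied to k this way. Start at k = 2, θ = 1.38: P(X<3.21) ≈ 0.675.
Too low — raise k to concentrate. Iterating converges to k ≈ 7.69.
Then θ = 1.38/(7.69−1) ≈ 0.206.

k ≈ 7.69, θ ≈ 0.206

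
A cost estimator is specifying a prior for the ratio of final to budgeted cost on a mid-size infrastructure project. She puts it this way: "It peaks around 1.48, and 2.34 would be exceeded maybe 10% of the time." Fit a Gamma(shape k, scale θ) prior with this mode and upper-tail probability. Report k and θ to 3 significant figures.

k ≈ 9.94, θ ≈ 0.166

Gamma(k,θ) with k>1 has mode (k−1)θ, so θ = 1.48/(k−1).
Need P(X < 2.34) = 0.9 with θ tied to k this way. Start at k = 2, θ = 1.48: P(X<2.34) ≈ 0.469.
Too low — raise k to concentrate. Iterating converges to k ≈ 9.94.
Then θ = 1.48/(9.94−1) ≈ 0.166.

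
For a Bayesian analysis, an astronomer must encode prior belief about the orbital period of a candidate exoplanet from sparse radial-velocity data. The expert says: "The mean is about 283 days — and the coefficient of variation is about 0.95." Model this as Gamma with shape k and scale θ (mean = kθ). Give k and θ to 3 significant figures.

k ≈ 1.11, θ ≈ 255

For Gamma(k, scale θ): mean = kθ, variance = kθ², so CV = 1/√k.
CV = 0.95, hence k = 1/CV² = 1.11.
Then θ = mean/k = 283/1.11 = 255.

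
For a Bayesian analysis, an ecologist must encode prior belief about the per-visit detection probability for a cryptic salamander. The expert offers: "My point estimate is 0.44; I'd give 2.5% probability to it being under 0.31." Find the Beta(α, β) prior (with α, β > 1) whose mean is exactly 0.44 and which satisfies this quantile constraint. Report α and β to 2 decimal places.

α ≈ 23.20, β ≈ 29.53

With mean 0.44 fixed, write α = 0.44s, β = 0.56s where s = α+β.
Need P(θ < 0.31) = 0.025 under Beta(0.44s, 0.56s). Normal approximation: (q−m)/√(m(1−m)/s) ≈ z_{0.025} = -1.96, so s ≈ 0.44·0.56·(-1.96)²/(0.31−0.44)² = 56.0.
At s = 56.0: P(θ<0.31) ≈ 0.022. Adjusting to match 0.025 gives s ≈ 52.73.
So α = 0.44·52.73 ≈ 23.20, β = 0.56·52.73 ≈ 29.53.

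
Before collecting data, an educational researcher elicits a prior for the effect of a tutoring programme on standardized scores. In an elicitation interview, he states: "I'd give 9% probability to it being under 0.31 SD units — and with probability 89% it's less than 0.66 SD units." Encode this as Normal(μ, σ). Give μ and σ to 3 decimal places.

μ = 0.493, σ = 0.136

The p-quantile of Normal(μ,σ) is μ + z_p·σ, with z_{0.09} = -1.341 and z_{0.89} = 1.227.
Eliminate σ: μ = (z₂·x₁ − z₁·x₂)/(z₂ − z₁) = (1.227·0.31 − (-1.341)·0.66)/2.567 = 0.493.
Then σ = (x₂ − x₁)/(z₂ − z₁) = (0.66 − 0.31)/2.567 = 0.136.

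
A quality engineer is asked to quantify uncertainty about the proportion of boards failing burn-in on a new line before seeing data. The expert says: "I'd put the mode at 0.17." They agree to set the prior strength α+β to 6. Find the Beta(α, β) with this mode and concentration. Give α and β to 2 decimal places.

For α,β > 1 the Beta mode is (α−1)/(α+β−2). With α+β = 6, the mode is (α−1)/4.
Set (α−1)/4 = 0.17 → α = 1 + 0.17·4 = 1.68.
β = 6 − α = 4.32.

α = 1.68, β = 4.32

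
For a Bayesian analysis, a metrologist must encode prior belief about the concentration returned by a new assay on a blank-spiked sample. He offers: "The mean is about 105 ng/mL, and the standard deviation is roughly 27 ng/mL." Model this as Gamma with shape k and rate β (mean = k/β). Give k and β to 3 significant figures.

k ≈ 15.1, β ≈ 0.144

For Gamma(k, rate β): mean = k/β, variance = k/β², so CV = 1/√k.
CV = SD/mean = 27/105 = 0.2571, hence k = 1/CV² = 15.1.
Then β = k/mean = 15.1/105 = 0.144.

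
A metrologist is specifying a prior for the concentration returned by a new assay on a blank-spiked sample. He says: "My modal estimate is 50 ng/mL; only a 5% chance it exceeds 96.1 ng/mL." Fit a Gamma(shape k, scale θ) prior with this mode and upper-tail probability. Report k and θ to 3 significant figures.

k ≈ 7.51, θ ≈ 7.68

Gamma(k,θ) with k>1 has mode (k−1)θ, so θ = 50/(k−1).
Need P(X < 96.1) = 0.95 with θ tied to k this way. Start at k = 2, θ = 50: P(X<96.1) ≈ 0.572.
Too low — raise k to concentrate. Iterating converges to k ≈ 7.51.
Then θ = 50/(7.51−1) ≈ 7.68.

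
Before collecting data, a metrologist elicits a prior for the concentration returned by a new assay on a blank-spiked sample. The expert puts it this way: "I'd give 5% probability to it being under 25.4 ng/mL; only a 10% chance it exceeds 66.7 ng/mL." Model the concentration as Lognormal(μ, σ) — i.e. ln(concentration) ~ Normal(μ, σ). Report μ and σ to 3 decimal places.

μ ≈ 3.777, σ ≈ 0.330

If T ~ Lognormal(μ,σ) then ln T ~ Normal(μ,σ), so the p-quantile of ln T is μ + z_p·σ.
ln(25.4) = 3.235 and ln(66.7) = 4.2; z_{0.05} = -1.645, z_{0.9} = 1.282.
σ = (4.2 − 3.235)/(1.282 − (-1.645)) = 0.330.
μ = 3.235 − (-1.645)·0.330 = 3.777.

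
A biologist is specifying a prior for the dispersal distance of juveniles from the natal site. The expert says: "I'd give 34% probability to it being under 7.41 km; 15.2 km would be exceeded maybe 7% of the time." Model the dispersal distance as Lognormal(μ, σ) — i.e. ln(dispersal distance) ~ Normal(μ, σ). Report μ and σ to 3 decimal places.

If T ~ Lognormal(μ,σ) then ln T ~ Normal(μ,σ), so the p-quantile of ln T is μ + z_p·σ.
ln(7.41) = 2.003 and ln(15.2) = 2.721; z_{0.34} = -0.4125, z_{0.93} = 1.476.
σ = (2.721 − 2.003)/(1.476 − (-0.4125)) = 0.380.
μ = 2.003 − (-0.4125)·0.380 = 2.160.

μ ≈ 2.160, σ ≈ 0.380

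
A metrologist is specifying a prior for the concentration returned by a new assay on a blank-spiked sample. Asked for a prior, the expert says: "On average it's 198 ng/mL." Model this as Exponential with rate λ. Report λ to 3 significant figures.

Exponential mean = 1/λ, so λ = 1/198.0 = 0.00505.

λ ≈ 0.00505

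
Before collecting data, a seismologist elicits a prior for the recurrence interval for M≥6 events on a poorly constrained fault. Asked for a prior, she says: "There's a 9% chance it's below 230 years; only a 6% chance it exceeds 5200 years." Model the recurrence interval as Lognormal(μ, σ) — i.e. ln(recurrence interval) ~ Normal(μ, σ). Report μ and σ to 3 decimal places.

μ ≈ 6.882, σ ≈ 1.077

If T ~ Lognormal(μ,σ) then ln T ~ Normal(μ,σ), so the p-quantile of ln T is μ + z_p·σ.
ln(230) = 5.438 and ln(5200) = 8.556; z_{0.09} = -1.341, z_{0.94} = 1.555.
σ = (8.556 − 5.438)/(1.555 − (-1.341)) = 1.077.
μ = 5.438 − (-1.341)·1.077 = 6.882.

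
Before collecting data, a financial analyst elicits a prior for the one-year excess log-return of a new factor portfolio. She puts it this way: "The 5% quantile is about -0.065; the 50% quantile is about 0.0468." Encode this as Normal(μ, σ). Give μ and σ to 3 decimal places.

μ = 0.047, σ = 0.068

The p-quantile of Normal(μ,σ) is μ + z_p·σ, with z_{0.05} = -1.645 and z_{0.5} = 0.
Eliminate σ: μ = (z₂·x₁ − z₁·x₂)/(z₂ − z₁) = (0·-0.065 − (-1.645)·0.0468)/1.645 = 0.047.
Then σ = (x₂ − x₁)/(z₂ − z₁) = (0.0468 − -0.065)/1.645 = 0.068.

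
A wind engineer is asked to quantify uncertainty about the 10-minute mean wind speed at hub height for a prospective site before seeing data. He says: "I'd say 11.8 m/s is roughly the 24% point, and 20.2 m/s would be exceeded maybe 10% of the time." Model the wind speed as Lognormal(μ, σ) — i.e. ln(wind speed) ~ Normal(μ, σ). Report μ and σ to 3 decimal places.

If T ~ Lognormal(μ,σ) then ln T ~ Normal(μ,σ), so the p-quantile of ln T is μ + z_p·σ.
ln(11.8) = 2.468 and ln(20.2) = 3.006; z_{0.24} = -0.7063, z_{0.9} = 1.282.
σ = (3.006 − 2.468)/(1.282 − (-0.7063)) = 0.270.
μ = 2.468 − (-0.7063)·0.270 = 2.659.

μ ≈ 2.659, σ ≈ 0.270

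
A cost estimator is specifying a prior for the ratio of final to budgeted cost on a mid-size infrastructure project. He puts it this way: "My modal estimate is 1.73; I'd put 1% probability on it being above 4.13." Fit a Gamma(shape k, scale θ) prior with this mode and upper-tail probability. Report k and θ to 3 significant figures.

Gamma(k,θ) with k>1 has mode (k−1)θ, so θ = 1.73/(k−1).
Need P(X < 4.13) = 0.99 with θ tied to k this way. Start at k = 2, θ = 1.73: P(X<4.13) ≈ 0.689.
Too low — raise k to concentrate. Iterating converges to k ≈ 7.26.
Then θ = 1.73/(7.26−1) ≈ 0.276.

k ≈ 7.26, θ ≈ 0.276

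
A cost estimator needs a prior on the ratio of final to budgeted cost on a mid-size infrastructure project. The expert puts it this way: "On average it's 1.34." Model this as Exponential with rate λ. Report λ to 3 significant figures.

Exponential mean = 1/λ, so λ = 1/1.34 = 0.746.

λ ≈ 0.746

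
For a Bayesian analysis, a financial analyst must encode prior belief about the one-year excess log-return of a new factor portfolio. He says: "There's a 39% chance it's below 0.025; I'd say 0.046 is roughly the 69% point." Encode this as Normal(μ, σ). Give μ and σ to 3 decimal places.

μ = 0.033, σ = 0.027

For Normal(μ,σ), the p-quantile is μ + z_p·σ. Here z_{0.39} = -0.2793, z_{0.69} = 0.4959.
So 0.025 = μ − 0.2793σ and 0.046 = μ + 0.4959σ.
Subtracting: σ = (0.046 − 0.025)/(0.4959 − (-0.2793)) = 0.027.
Then μ = 0.025 − (-0.2793)·0.027 = 0.033.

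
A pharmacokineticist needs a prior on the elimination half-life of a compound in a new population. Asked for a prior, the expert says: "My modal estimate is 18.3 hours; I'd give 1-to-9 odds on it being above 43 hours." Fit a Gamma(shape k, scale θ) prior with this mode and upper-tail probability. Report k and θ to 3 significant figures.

Gamma(k,θ) with k>1 has mode (k−1)θ, so θ = 18.3/(k−1).
Need P(X < 43) = 0.9 with θ tied to k this way. Start at k = 2, θ = 18.3: P(X<43) ≈ 0.680.
Too low — raise k to concentrate. Iterating converges to k ≈ 3.63.
Then θ = 18.3/(3.63−1) ≈ 6.95.

k ≈ 3.63, θ ≈ 6.95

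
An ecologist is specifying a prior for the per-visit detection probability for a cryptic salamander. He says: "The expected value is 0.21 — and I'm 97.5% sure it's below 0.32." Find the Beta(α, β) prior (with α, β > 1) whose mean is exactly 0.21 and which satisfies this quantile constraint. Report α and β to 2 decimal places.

α ≈ 12.75, β ≈ 47.96

With mean 0.21 fixed, write α = 0.21s, β = 0.79s where s = α+β.
Need P(θ < 0.32) = 0.975 under Beta(0.21s, 0.79s). Normal approximation: (q−m)/√(m(1−m)/s) ≈ z_{0.975} = 1.96, so s ≈ 0.21·0.79·(1.96)²/(0.32−0.21)² = 52.7.
At s = 52.7: P(θ<0.32) ≈ 0.967. Adjusting to match 0.975 gives s ≈ 60.71.
So α = 0.21·60.71 ≈ 12.75, β = 0.79·60.71 ≈ 47.96.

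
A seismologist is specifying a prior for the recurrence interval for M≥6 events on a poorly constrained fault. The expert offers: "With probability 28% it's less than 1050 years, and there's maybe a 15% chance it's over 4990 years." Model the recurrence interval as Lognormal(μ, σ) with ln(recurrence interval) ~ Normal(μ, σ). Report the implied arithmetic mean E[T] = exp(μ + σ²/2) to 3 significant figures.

E[T] ≈ 2920 years

If T ~ Lognormal(μ,σ) then ln T ~ Normal(μ,σ), so the p-quantile of ln T is μ + z_p·σ.
ln(1050) = 6.957 and ln(4990) = 8.515; z_{0.28} = -0.5828, z_{0.85} = 1.036.
σ = (8.515 − 6.957)/(1.036 − (-0.5828)) = 0.963.
μ = 6.957 − (-0.5828)·0.963 = 7.518.
E[T] = exp(μ + σ²/2) = exp(7.518 + 0.4633) = 2920 years.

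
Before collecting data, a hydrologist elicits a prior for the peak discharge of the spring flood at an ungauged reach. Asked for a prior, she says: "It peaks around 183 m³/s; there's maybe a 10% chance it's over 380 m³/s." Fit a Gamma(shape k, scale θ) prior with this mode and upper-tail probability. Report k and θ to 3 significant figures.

k ≈ 4.6, θ ≈ 50.9

Gamma(k,θ) with k>1 has mode (k−1)θ, so θ = 183/(k−1).
Need P(X < 380) = 0.9 with θ tied to k this way. Start at k = 2, θ = 183: P(X<380) ≈ 0.614.
Too low — raise k to concentrate. Iterating converges to k ≈ 4.6.
Then θ = 183/(4.6−1) ≈ 50.9.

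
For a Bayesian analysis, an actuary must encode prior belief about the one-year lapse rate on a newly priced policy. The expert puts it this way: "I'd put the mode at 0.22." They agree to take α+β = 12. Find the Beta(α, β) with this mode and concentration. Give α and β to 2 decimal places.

For α,β > 1 the Beta mode is (α−1)/(α+β−2). With α+β = 12, the mode is (α−1)/10.
Set (α−1)/10 = 0.22 → α = 1 + 0.22·10 = 3.20.
β = 12 − α = 8.80.

α = 3.20, β = 8.80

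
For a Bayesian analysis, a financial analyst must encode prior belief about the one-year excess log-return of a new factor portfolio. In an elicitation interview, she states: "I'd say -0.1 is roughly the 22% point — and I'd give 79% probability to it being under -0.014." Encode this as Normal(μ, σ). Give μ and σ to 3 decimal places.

μ = -0.058, σ = 0.054

For Normal(μ,σ), the p-quantile is μ + z_p·σ. Here z_{0.22} = -0.7722, z_{0.79} = 0.8064.
So -0.1 = μ − 0.7722σ and -0.014 = μ + 0.8064σ.
Subtracting: σ = (-0.014 − -0.1)/(0.8064 − (-0.7722)) = 0.054.
Then μ = -0.1 − (-0.7722)·0.054 = -0.058.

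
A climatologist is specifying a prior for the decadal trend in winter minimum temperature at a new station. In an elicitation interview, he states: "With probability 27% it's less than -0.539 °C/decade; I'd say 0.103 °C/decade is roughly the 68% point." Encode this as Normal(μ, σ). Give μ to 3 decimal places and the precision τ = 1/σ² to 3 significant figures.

μ = -0.175, τ = 2.83

The p-quantile of Normal(μ,σ) is μ + z_p·σ, with z_{0.27} = -0.6128 and z_{0.68} = 0.4677.
Eliminate σ: μ = (z₂·x₁ − z₁·x₂)/(z₂ − z₁) = (0.4677·-0.539 − (-0.6128)·0.103)/1.081 = -0.175.
Then σ = (x₂ − x₁)/(z₂ − z₁) = (0.103 − -0.539)/1.081 = 0.594.
Precision τ = 1/σ² = 1/0.5942² = 2.83.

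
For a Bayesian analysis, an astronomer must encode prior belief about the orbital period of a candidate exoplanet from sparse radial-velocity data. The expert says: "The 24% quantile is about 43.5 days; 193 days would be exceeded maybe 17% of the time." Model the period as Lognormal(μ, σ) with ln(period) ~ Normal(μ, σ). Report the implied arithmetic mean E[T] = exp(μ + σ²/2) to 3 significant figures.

E[T] ≈ 123 days

If T ~ Lognormal(μ,σ) then ln T ~ Normal(μ,σ), so the p-quantile of ln T is μ + z_p·σ.
ln(43.5) = 3.773 and ln(193) = 5.263; z_{0.24} = -0.7063, z_{0.83} = 0.9542.
σ = (5.263 − 3.773)/(0.9542 − (-0.7063)) = 0.897.
μ = 3.773 − (-0.7063)·0.897 = 4.407.
E[T] = exp(μ + σ²/2) = exp(4.407 + 0.4026) = 123 days.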